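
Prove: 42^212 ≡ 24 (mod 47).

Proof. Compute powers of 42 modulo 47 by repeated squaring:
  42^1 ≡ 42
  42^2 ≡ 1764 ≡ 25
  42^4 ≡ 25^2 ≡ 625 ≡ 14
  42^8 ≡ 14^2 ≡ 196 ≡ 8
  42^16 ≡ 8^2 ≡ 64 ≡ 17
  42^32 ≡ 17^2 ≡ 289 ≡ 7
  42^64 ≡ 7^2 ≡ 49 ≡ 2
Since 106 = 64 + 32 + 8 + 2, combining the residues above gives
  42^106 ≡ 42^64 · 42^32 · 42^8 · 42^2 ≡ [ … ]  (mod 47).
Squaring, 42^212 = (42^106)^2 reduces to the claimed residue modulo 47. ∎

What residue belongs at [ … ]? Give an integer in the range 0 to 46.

27

42^64 · 42^32 · 42^8 · 42^2 ≡ 2 · 7 · 8 · 25 = 2800.
2800 mod 47 = 27, so 42^106 ≡ 27 (mod 47).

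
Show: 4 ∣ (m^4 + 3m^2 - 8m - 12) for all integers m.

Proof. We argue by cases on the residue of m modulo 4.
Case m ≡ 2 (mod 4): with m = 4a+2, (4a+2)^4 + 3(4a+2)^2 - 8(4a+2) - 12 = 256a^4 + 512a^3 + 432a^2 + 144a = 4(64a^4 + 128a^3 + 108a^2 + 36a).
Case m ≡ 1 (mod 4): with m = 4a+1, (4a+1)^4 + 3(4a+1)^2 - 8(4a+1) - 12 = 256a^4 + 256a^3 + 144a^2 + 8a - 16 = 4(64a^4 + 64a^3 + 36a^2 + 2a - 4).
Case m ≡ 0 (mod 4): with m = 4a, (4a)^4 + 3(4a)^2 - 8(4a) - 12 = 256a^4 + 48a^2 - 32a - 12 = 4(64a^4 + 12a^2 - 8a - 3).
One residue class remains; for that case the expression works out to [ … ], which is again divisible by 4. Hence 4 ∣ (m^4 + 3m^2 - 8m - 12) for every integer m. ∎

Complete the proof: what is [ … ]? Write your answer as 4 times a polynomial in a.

Only m ≡ 3 (mod 4) is unaccounted for. Put m = 4a+3:
(4a+3)^4 + 3(4a+3)^2 - 8(4a+3) - 12 expands to 256a^4 + 768a^3 + 912a^2 + 472a + 72,
and factoring out 4 leaves 4(64a^4 + 192a^3 + 228a^2 + 118a + 18).

4(64a^4 + 192a^3 + 228a^2 + 118a + 18)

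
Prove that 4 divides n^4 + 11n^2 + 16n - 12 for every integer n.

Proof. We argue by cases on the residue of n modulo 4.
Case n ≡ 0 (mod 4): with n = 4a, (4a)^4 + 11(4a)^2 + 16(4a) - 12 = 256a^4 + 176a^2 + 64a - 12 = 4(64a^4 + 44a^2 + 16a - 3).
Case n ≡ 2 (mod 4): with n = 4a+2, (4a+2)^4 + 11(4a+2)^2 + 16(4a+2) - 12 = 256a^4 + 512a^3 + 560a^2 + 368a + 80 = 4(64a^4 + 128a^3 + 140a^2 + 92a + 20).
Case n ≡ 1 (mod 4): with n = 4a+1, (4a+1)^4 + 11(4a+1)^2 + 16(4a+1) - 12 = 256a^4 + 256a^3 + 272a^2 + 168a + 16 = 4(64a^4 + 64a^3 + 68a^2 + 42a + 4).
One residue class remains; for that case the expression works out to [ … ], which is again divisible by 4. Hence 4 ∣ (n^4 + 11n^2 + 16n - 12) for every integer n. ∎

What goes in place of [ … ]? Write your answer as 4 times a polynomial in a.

4(64a^4 + 192a^3 + 260a^2 + 190a + 54)

Only n ≡ 3 (mod 4) is unaccounted for. Put n = 4a+3:
(4a+3)^4 + 11(4a+3)^2 + 16(4a+3) - 12 expands to 256a^4 + 768a^3 + 1040a^2 + 760a + 216,
and factoring out 4 leaves 4(64a^4 + 192a^3 + 260a^2 + 190a + 54).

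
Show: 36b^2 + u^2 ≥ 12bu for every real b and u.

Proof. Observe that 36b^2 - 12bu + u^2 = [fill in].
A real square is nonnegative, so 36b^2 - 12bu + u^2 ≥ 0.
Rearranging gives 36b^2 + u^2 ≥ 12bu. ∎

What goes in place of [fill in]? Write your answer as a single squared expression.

The leading and trailing coefficients are 6^2 and 1^2, and 12 = 2·6·1, so the trinomial is (6b - u)^2.
Hence 36b^2 - 12bu + u^2 ≥ 0.

(6b - u)^2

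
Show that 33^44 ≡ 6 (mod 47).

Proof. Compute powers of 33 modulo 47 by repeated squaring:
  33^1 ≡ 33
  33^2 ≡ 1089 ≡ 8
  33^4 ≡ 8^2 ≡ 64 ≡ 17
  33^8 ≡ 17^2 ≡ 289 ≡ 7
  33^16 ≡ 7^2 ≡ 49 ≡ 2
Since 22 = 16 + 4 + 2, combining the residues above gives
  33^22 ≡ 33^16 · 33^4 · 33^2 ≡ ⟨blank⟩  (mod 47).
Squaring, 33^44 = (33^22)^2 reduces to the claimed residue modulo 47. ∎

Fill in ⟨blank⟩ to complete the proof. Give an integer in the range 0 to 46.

33^16 · 33^4 · 33^2 ≡ 2 · 17 · 8 = 272.
272 mod 47 = 37, so 33^22 ≡ 37 (mod 47).

37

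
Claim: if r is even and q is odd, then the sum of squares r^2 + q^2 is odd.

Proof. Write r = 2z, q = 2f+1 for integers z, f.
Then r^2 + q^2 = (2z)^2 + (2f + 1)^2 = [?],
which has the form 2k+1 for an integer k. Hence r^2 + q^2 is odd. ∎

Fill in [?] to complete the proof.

(2z)^2 + (2f + 1)^2 = 4f^2 + 4f + 4z^2 + 1
= 2(2f^2 + 2f + 2z^2) + 1.
Since 2f^2 + 2f + 2z^2 is an integer, the sum of squares is of the form 2k+1 for an integer k.

2(2f^2 + 2f + 2z^2) + 1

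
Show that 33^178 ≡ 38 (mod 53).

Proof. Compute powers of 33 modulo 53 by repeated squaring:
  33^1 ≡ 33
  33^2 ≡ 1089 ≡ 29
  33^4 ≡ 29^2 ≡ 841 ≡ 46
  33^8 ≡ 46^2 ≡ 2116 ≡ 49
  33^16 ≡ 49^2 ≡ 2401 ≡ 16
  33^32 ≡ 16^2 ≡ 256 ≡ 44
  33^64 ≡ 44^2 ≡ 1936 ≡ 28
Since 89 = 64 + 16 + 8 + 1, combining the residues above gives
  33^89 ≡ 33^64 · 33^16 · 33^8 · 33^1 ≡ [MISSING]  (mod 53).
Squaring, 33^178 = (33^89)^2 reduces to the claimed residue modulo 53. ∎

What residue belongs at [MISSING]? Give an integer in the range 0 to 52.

12

33^64 · 33^16 · 33^8 · 33^1 ≡ 28 · 16 · 49 · 33 = 724416.
724416 mod 53 = 12, so 33^89 ≡ 12 (mod 53).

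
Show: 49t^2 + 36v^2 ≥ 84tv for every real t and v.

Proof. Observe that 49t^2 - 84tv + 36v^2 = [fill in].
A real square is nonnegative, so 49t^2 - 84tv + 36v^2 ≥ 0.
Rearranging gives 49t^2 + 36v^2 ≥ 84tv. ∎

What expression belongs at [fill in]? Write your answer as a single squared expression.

49t^2 - 84tv + 36v^2 is a perfect-square trinomial: the outer terms are (7t)^2 and (6v)^2, and the cross term is -2·7t·6v.
So 49t^2 - 84tv + 36v^2 = (7t - 6v)^2 ≥ 0.

(7t - 6v)^2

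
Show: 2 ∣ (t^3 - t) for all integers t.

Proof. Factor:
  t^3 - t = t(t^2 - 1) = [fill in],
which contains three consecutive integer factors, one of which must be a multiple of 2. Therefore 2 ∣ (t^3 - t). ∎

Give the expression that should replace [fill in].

t(t^2 - 1) = t(t - 1)(t + 1) = (t - 1)t(t + 1).
These three factors are consecutive integers, so their product is divisible by 2.

(t - 1)t(t + 1)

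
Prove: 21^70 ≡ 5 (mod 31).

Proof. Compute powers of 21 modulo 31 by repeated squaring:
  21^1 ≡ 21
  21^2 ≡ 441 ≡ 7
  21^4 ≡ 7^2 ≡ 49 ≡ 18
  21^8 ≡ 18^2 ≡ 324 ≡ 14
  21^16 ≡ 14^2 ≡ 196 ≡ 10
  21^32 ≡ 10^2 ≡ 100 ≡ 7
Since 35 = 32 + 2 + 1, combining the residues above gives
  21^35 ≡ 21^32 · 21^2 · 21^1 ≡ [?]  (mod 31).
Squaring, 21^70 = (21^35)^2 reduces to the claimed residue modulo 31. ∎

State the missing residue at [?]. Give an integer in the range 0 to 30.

21^32 · 21^2 · 21^1 ≡ 7 · 7 · 21 = 1029.
1029 mod 31 = 6, so 21^35 ≡ 6 (mod 31).

6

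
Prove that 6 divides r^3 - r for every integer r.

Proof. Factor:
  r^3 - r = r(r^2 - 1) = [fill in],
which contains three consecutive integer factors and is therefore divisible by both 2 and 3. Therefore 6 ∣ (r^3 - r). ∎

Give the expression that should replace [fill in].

(r - 1)r(r + 1)

r(r^2 - 1) = r(r - 1)(r + 1) = (r - 1)r(r + 1).
These three factors are consecutive integers, so their product is divisible by 6.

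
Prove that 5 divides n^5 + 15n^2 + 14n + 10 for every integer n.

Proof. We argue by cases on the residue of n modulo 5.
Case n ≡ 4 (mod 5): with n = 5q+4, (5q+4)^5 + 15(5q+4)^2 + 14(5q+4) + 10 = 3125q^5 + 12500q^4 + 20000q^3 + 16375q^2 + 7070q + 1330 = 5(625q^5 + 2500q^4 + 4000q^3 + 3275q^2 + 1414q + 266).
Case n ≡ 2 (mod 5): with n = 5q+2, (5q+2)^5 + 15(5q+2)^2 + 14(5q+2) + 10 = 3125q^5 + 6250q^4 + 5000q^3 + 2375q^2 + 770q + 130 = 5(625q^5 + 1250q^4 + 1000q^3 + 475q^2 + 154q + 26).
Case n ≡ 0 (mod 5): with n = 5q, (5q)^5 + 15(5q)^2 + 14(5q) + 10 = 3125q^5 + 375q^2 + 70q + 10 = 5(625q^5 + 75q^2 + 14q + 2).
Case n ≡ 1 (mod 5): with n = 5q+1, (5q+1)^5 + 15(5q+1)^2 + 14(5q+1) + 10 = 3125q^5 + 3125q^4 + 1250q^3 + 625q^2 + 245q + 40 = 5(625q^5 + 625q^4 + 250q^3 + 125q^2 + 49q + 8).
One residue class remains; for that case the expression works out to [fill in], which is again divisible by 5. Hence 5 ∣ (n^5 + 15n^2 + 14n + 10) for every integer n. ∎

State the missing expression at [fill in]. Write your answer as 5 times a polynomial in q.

The residues treated are {4, 2, 0, 1}, so the missing case is n ≡ 3 (mod 5); write n = 5q+3.
Then (5q+3)^5 + 15(5q+3)^2 + 14(5q+3) + 10 = 3125q^5 + 9375q^4 + 11250q^3 + 7125q^2 + 2545q + 430 = 5(625q^5 + 1875q^4 + 2250q^3 + 1425q^2 + 509q + 86).

5(625q^5 + 1875q^4 + 2250q^3 + 1425q^2 + 509q + 86)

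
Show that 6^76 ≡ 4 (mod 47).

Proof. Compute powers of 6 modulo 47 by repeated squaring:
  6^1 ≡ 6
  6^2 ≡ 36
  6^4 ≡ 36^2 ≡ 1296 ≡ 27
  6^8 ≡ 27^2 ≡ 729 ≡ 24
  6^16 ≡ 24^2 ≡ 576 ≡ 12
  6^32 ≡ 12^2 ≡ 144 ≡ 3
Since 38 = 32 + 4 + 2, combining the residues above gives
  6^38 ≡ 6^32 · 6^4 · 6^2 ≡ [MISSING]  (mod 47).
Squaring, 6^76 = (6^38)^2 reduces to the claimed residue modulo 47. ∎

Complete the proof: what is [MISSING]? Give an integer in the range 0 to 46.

2

Multiply the listed residues: 3 · 27 · 36 = 81 → 2916.
Reducing modulo 47: 2916 = 62·47 + 2, so 6^38 ≡ 2.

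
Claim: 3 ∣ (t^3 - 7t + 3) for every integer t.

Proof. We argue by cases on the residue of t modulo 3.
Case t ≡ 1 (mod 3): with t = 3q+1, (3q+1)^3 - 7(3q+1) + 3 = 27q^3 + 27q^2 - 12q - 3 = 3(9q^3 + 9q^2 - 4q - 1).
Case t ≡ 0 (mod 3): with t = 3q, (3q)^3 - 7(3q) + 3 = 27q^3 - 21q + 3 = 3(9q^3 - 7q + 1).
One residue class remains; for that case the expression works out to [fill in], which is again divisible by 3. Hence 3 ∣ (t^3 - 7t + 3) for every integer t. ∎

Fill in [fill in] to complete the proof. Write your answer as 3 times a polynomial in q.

3(9q^3 + 18q^2 + 5q - 1)

The residues treated are {1, 0}, so the missing case is t ≡ 2 (mod 3); write t = 3q+2.
Then (3q+2)^3 - 7(3q+2) + 3 = 27q^3 + 54q^2 + 15q - 3 = 3(9q^3 + 18q^2 + 5q - 1).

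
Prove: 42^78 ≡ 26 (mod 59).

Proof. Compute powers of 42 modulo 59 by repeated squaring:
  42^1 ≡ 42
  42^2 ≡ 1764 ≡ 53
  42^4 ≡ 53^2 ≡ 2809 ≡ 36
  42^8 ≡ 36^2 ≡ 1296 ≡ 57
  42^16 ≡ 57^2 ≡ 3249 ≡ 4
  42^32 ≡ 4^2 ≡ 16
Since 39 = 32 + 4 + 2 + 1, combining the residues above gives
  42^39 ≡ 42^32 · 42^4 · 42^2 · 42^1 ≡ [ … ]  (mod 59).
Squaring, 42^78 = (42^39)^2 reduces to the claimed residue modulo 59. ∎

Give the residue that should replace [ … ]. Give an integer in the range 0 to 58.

42^32 · 42^4 · 42^2 · 42^1 ≡ 16 · 36 · 53 · 42 = 1282176.
1282176 mod 59 = 47, so 42^39 ≡ 47 (mod 59).

47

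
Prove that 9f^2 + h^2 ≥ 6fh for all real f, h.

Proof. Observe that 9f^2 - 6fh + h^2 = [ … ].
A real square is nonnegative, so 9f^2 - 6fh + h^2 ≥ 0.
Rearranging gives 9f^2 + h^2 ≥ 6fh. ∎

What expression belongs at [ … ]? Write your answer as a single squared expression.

The leading and trailing coefficients are 3^2 and 1^2, and 6 = 2·3·1, so the trinomial is (3f - h)^2.
Hence 9f^2 - 6fh + h^2 ≥ 0.

(3f - h)^2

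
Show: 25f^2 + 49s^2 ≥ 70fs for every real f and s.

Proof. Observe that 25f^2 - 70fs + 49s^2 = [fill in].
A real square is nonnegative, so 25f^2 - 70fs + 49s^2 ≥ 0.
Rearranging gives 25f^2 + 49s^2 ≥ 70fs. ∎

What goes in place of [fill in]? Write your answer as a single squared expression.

25f^2 - 70fs + 49s^2 is a perfect-square trinomial: the outer terms are (5f)^2 and (7s)^2, and the cross term is -2·5f·7s.
So 25f^2 - 70fs + 49s^2 = (5f - 7s)^2 ≥ 0.

(5f - 7s)^2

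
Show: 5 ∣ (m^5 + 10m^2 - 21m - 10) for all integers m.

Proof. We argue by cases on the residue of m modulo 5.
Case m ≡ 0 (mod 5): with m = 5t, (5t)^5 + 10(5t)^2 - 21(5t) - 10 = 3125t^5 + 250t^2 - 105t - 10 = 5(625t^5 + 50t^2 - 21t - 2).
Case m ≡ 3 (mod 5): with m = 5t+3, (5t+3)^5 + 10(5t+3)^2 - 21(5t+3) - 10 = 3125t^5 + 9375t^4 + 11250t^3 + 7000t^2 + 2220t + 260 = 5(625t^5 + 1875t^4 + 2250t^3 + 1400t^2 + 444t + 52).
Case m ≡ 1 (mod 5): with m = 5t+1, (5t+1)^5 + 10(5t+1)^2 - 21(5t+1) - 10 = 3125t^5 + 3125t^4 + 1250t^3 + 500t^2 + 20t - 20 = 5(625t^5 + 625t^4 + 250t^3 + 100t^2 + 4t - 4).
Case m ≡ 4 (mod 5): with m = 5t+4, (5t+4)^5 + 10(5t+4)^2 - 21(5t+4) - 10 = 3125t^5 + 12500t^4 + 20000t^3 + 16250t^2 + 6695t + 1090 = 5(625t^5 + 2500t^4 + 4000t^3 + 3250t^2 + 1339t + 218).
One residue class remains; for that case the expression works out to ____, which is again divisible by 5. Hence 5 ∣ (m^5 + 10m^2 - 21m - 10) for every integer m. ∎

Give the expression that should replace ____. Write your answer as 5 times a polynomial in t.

5(625t^5 + 1250t^4 + 1000t^3 + 450t^2 + 99t + 4)

Only m ≡ 2 (mod 5) is unaccounted for. Put m = 5t+2:
(5t+2)^5 + 10(5t+2)^2 - 21(5t+2) - 10 expands to 3125t^5 + 6250t^4 + 5000t^3 + 2250t^2 + 495t + 20,
and factoring out 5 leaves 5(625t^5 + 1250t^4 + 1000t^3 + 450t^2 + 99t + 4).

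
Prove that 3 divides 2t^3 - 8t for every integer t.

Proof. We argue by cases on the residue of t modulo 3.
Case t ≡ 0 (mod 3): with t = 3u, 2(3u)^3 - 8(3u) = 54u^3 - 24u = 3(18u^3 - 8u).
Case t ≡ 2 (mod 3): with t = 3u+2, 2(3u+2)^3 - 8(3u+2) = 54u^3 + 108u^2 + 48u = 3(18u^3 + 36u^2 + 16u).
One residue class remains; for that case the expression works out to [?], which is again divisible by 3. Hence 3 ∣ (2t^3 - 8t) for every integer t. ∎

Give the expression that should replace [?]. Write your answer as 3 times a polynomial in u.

Only t ≡ 1 (mod 3) is unaccounted for. Put t = 3u+1:
2(3u+1)^3 - 8(3u+1) expands to 54u^3 + 54u^2 - 6u - 6,
and factoring out 3 leaves 3(18u^3 + 18u^2 - 2u - 2).

3(18u^3 + 18u^2 - 2u - 2)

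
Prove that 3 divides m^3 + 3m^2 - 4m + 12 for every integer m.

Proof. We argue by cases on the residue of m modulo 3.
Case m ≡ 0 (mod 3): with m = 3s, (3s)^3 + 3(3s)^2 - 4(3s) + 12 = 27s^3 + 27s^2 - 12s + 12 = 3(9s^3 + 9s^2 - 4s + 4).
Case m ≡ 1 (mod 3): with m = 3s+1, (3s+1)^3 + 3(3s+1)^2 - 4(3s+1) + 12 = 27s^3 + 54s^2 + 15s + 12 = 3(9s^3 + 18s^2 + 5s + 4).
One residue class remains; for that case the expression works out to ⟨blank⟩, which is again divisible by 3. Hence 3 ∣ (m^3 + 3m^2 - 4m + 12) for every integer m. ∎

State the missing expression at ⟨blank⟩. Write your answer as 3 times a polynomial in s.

3(9s^3 + 27s^2 + 20s + 8)

Only m ≡ 2 (mod 3) is unaccounted for. Put m = 3s+2:
(3s+2)^3 + 3(3s+2)^2 - 4(3s+2) + 12 expands to 27s^3 + 81s^2 + 60s + 24,
and factoring out 3 leaves 3(9s^3 + 27s^2 + 20s + 8).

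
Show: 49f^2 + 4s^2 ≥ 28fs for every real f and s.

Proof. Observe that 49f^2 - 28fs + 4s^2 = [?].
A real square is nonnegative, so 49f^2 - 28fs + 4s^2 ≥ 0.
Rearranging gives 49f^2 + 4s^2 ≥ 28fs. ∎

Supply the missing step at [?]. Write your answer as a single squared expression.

(7f - 2s)^2

The leading and trailing coefficients are 7^2 and 2^2, and 28 = 2·7·2, so the trinomial is (7f - 2s)^2.
Hence 49f^2 - 28fs + 4s^2 ≥ 0.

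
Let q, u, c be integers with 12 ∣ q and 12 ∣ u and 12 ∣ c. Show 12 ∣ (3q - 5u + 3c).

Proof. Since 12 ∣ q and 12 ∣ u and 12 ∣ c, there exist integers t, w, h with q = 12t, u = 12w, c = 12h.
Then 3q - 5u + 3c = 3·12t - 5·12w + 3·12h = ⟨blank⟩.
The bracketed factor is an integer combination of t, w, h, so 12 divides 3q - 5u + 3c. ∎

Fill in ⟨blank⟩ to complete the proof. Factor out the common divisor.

Each term has a factor of 12: 3·12t - 5·12w + 3·12h = 12·(3h + 3t - 5w).
Since 3h + 3t - 5w is an integer, 12 ∣ (3q - 5u + 3c).

12(3h + 3t - 5w)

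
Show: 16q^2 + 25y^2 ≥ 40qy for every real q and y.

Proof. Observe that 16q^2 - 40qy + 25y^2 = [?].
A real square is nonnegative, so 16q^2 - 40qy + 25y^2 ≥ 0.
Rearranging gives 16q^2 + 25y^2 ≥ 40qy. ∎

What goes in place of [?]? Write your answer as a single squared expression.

16q^2 - 40qy + 25y^2 is a perfect-square trinomial: the outer terms are (4q)^2 and (5y)^2, and the cross term is -2·4q·5y.
So 16q^2 - 40qy + 25y^2 = (4q - 5y)^2 ≥ 0.

(4q - 5y)^2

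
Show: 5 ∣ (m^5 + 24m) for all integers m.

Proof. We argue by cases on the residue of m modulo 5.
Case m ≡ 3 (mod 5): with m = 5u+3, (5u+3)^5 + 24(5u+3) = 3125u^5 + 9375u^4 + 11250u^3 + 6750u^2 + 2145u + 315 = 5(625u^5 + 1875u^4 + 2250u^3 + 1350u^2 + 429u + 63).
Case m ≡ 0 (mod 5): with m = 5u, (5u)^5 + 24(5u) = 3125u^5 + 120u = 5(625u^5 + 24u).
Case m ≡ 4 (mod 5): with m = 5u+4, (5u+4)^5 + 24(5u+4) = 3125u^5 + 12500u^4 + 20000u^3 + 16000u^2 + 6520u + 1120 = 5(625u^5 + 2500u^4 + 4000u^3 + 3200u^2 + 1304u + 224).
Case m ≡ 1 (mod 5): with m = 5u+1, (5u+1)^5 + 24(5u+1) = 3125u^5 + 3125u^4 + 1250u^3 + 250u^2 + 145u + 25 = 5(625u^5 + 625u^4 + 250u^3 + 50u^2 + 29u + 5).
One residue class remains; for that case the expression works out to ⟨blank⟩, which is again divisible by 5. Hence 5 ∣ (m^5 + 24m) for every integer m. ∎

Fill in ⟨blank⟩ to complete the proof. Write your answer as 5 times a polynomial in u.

Only m ≡ 2 (mod 5) is unaccounted for. Put m = 5u+2:
(5u+2)^5 + 24(5u+2) expands to 3125u^5 + 6250u^4 + 5000u^3 + 2000u^2 + 520u + 80,
and factoring out 5 leaves 5(625u^5 + 1250u^4 + 1000u^3 + 400u^2 + 104u + 16).

5(625u^5 + 1250u^4 + 1000u^3 + 400u^2 + 104u + 16)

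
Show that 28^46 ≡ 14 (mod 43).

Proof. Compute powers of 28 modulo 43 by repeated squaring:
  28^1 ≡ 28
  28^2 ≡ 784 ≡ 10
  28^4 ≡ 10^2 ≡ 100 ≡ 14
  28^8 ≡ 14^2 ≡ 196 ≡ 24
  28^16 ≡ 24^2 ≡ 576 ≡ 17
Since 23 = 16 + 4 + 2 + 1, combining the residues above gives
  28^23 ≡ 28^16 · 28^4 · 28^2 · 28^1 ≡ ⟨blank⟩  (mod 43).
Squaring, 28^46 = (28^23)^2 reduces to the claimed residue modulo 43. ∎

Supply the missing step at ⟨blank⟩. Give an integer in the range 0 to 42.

28^16 · 28^4 · 28^2 · 28^1 ≡ 17 · 14 · 10 · 28 = 66640.
66640 mod 43 = 33, so 28^23 ≡ 33 (mod 43).

33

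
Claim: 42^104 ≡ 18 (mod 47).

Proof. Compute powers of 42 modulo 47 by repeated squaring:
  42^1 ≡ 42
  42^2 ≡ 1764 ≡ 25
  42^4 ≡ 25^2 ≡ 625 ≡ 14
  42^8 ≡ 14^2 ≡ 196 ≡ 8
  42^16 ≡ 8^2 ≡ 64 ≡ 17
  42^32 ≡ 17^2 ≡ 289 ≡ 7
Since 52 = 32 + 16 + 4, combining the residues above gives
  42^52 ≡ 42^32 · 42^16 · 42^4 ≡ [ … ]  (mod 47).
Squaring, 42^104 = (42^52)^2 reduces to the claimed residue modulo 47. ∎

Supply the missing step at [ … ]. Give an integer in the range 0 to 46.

Multiply the listed residues: 7 · 17 · 14 = 119 → 1666.
Reducing modulo 47: 1666 = 35·47 + 21, so 42^52 ≡ 21.

21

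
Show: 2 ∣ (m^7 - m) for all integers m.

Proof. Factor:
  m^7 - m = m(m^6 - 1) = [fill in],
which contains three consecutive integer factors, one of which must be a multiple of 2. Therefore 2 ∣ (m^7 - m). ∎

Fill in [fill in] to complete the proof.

(m - 1)m(m + 1)(m^4 + m^2 + 1)

m^6 - 1 = (m^2 - 1)(m^4 + m^2 + 1), and m^2 - 1 = (m-1)(m+1).
So m(m^6 - 1) = (m - 1)m(m + 1)(m^4 + m^2 + 1).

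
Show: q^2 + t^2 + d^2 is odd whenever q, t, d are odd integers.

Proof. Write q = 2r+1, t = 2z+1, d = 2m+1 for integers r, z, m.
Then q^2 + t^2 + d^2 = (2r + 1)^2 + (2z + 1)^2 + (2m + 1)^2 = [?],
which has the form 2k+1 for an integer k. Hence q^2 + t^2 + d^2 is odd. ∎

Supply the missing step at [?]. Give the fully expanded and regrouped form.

2(2m^2 + 2m + 2r^2 + 2r + 2z^2 + 2z + 1) + 1

(2r + 1)^2 + (2z + 1)^2 + (2m + 1)^2 = 4m^2 + 4m + 4r^2 + 4r + 4z^2 + 4z + 3
= 2(2m^2 + 2m + 2r^2 + 2r + 2z^2 + 2z + 1) + 1.
Since 2m^2 + 2m + 2r^2 + 2r + 2z^2 + 2z + 1 is an integer, the sum of squares is of the form 2k+1 for an integer k.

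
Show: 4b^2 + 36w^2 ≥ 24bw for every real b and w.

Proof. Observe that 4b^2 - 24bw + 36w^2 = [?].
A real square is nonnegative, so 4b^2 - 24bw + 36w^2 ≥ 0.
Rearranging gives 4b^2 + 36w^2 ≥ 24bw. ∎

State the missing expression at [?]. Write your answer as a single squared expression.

(2b - 6w)^2

The leading and trailing coefficients are 2^2 and 6^2, and 24 = 2·2·6, so the trinomial is (2b - 6w)^2.
Hence 4b^2 - 24bw + 36w^2 ≥ 0.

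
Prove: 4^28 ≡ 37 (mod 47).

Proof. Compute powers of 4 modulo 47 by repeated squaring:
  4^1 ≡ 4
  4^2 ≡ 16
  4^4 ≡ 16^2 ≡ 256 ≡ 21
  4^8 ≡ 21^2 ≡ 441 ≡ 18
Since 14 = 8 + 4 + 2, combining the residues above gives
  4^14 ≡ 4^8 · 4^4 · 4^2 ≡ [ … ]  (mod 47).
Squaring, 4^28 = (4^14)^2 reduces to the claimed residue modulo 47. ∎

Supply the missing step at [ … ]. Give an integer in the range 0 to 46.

4^8 · 4^4 · 4^2 ≡ 18 · 21 · 16 = 6048.
6048 mod 47 = 32, so 4^14 ≡ 32 (mod 47).

32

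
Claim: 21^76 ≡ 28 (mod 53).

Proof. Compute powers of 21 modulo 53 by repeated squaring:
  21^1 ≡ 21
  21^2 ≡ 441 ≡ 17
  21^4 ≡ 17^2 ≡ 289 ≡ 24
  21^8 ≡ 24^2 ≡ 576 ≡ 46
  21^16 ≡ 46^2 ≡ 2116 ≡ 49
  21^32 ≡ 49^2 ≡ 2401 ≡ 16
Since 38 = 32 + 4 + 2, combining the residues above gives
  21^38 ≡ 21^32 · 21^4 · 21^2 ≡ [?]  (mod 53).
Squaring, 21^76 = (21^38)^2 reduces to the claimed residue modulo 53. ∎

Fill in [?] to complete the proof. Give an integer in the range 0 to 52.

21^32 · 21^4 · 21^2 ≡ 16 · 24 · 17 = 6528.
6528 mod 53 = 9, so 21^38 ≡ 9 (mod 53).

9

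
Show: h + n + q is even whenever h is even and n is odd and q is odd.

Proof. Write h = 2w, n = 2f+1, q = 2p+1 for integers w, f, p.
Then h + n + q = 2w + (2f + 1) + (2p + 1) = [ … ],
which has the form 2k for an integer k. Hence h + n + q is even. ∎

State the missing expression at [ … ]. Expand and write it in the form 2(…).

Expanding: 2w + (2f + 1) + (2p + 1) = 2f + 2p + 2w + 2.
Every term is even; pulling out the factor of 2 gives 2(f + p + w + 1).

2(f + p + w + 1)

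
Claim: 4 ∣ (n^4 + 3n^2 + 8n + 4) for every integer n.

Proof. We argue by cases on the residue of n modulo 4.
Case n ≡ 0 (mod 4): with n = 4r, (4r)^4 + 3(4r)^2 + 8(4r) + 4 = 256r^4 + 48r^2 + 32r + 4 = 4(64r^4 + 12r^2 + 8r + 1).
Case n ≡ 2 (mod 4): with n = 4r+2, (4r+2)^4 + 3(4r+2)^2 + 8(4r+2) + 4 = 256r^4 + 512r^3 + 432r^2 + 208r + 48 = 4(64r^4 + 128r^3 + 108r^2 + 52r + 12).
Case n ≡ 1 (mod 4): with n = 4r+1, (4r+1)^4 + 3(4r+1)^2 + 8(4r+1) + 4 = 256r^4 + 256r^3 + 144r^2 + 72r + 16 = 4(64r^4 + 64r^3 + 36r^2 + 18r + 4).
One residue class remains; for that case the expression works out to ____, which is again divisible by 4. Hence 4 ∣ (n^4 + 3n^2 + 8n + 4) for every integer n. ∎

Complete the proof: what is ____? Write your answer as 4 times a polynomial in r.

4(64r^4 + 192r^3 + 228r^2 + 134r + 34)

The residues treated are {0, 2, 1}, so the missing case is n ≡ 3 (mod 4); write n = 4r+3.
Then (4r+3)^4 + 3(4r+3)^2 + 8(4r+3) + 4 = 256r^4 + 768r^3 + 912r^2 + 536r + 136 = 4(64r^4 + 192r^3 + 228r^2 + 134r + 34).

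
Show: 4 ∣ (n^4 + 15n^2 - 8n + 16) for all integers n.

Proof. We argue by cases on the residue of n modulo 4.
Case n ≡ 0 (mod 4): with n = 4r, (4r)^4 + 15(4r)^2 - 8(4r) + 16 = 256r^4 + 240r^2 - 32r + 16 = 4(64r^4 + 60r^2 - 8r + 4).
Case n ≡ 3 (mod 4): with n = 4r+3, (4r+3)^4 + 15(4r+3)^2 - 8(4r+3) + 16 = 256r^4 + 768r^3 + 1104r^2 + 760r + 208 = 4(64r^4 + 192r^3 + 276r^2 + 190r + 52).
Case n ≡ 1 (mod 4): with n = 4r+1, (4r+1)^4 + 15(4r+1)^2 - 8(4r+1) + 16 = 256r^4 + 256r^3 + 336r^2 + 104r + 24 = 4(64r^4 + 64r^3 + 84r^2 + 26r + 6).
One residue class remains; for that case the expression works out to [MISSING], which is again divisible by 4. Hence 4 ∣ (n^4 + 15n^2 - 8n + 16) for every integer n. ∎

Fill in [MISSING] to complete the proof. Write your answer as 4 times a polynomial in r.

4(64r^4 + 128r^3 + 156r^2 + 84r + 19)

The residues treated are {0, 3, 1}, so the missing case is n ≡ 2 (mod 4); write n = 4r+2.
Then (4r+2)^4 + 15(4r+2)^2 - 8(4r+2) + 16 = 256r^4 + 512r^3 + 624r^2 + 336r + 76 = 4(64r^4 + 128r^3 + 156r^2 + 84r + 19).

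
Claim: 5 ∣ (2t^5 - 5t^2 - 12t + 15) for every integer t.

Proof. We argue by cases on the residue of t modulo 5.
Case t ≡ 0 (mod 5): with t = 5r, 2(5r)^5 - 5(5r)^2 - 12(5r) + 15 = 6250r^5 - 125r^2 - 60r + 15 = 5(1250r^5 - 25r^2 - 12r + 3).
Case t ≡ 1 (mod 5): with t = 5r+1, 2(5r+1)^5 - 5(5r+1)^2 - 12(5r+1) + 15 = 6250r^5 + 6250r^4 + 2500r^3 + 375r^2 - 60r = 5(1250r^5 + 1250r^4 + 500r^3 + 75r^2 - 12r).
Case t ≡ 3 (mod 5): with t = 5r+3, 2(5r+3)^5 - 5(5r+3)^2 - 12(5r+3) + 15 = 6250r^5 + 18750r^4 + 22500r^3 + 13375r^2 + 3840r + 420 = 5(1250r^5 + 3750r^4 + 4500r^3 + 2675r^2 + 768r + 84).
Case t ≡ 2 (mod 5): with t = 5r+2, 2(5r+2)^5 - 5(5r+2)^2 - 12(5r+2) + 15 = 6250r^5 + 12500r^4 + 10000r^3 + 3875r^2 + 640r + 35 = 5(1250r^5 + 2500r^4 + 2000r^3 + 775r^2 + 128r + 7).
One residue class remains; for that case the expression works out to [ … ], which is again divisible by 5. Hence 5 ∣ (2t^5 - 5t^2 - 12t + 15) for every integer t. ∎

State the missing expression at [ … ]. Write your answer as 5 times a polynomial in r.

5(1250r^5 + 5000r^4 + 8000r^3 + 6375r^2 + 2508r + 387)

The residues treated are {0, 1, 3, 2}, so the missing case is t ≡ 4 (mod 5); write t = 5r+4.
Then 2(5r+4)^5 - 5(5r+4)^2 - 12(5r+4) + 15 = 6250r^5 + 25000r^4 + 40000r^3 + 31875r^2 + 12540r + 1935 = 5(1250r^5 + 5000r^4 + 8000r^3 + 6375r^2 + 2508r + 387).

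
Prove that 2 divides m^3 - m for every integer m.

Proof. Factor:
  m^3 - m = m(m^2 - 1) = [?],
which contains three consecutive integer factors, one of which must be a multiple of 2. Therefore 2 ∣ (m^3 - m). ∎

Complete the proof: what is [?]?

m(m^2 - 1) = m(m - 1)(m + 1) = (m - 1)m(m + 1).
These three factors are consecutive integers, so their product is divisible by 2.

(m - 1)m(m + 1)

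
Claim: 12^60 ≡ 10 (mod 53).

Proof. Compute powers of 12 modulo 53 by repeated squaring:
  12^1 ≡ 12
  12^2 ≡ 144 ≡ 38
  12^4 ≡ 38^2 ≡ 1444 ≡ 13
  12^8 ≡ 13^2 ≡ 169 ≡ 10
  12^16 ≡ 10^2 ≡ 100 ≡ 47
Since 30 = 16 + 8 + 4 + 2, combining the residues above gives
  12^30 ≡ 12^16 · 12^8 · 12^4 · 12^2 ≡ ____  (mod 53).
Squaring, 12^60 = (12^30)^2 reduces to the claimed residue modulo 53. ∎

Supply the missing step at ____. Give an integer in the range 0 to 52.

40

Multiply the listed residues: 47 · 10 · 13 · 38 = 470 → 6110 → 232180.
Reducing modulo 53: 232180 = 4380·53 + 40, so 12^30 ≡ 40.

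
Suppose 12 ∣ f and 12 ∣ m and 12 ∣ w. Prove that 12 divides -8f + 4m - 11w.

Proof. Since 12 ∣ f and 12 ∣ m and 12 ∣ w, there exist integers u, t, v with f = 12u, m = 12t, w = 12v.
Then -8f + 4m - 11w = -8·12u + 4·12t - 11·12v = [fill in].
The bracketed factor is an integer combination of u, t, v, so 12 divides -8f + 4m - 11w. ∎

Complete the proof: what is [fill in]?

Each term has a factor of 12: -8·12u + 4·12t - 11·12v = 12·(4t - 8u - 11v).
Since 4t - 8u - 11v is an integer, 12 ∣ (-8f + 4m - 11w).

12(4t - 8u - 11v)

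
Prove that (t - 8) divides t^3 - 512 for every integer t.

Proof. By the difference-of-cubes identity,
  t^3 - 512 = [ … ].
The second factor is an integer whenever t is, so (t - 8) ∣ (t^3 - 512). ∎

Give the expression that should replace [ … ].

Polynomial division of t^3 - 512 by t - 8 leaves remainder 0 and quotient t^2 + 8t + 64.
Hence t^3 - 512 = (t - 8)(t^2 + 8t + 64).

(t - 8)(t^2 + 8t + 64)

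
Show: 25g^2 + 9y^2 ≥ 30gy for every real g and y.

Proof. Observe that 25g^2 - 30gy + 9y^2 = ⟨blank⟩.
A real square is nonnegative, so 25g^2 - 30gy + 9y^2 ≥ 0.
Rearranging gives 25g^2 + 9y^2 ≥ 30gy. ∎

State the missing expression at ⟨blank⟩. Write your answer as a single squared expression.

(5g - 3y)^2

25g^2 - 30gy + 9y^2 is a perfect-square trinomial: the outer terms are (5g)^2 and (3y)^2, and the cross term is -2·5g·3y.
So 25g^2 - 30gy + 9y^2 = (5g - 3y)^2 ≥ 0.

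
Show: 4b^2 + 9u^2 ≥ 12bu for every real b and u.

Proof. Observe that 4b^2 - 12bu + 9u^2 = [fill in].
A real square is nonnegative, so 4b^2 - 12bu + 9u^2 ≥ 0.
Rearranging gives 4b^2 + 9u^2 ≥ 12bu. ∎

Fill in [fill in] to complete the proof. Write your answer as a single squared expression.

4b^2 - 12bu + 9u^2 is a perfect-square trinomial: the outer terms are (2b)^2 and (3u)^2, and the cross term is -2·2b·3u.
So 4b^2 - 12bu + 9u^2 = (2b - 3u)^2 ≥ 0.

(2b - 3u)^2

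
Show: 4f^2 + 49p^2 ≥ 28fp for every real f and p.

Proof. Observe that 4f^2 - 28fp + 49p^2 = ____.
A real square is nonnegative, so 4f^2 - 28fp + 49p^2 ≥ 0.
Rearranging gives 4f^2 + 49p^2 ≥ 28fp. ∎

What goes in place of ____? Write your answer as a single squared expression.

4f^2 - 28fp + 49p^2 is a perfect-square trinomial: the outer terms are (2f)^2 and (7p)^2, and the cross term is -2·2f·7p.
So 4f^2 - 28fp + 49p^2 = (2f - 7p)^2 ≥ 0.

(2f - 7p)^2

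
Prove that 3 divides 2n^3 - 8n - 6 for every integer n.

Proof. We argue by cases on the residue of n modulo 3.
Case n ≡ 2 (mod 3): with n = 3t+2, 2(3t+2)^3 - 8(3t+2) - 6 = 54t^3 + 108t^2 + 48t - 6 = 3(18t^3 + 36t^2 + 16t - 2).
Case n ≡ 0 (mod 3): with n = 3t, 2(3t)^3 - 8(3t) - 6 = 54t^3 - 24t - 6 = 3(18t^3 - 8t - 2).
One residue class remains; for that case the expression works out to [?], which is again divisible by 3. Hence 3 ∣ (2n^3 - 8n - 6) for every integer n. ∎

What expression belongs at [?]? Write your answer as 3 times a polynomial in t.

3(18t^3 + 18t^2 - 2t - 4)

The residues treated are {2, 0}, so the missing case is n ≡ 1 (mod 3); write n = 3t+1.
Then 2(3t+1)^3 - 8(3t+1) - 6 = 54t^3 + 54t^2 - 6t - 12 = 3(18t^3 + 18t^2 - 2t - 4).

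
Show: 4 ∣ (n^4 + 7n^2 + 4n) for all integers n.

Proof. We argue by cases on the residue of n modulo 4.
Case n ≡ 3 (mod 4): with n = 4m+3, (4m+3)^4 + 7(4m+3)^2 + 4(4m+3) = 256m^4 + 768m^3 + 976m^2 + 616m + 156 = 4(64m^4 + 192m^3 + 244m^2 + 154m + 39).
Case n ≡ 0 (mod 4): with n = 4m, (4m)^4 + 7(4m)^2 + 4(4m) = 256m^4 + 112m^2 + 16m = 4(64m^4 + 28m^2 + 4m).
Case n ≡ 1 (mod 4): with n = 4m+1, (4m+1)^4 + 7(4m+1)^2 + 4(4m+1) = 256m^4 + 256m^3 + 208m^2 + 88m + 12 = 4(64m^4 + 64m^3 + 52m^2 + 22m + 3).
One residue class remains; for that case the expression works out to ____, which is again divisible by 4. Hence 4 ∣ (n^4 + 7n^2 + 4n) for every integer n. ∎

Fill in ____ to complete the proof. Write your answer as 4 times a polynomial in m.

Only n ≡ 2 (mod 4) is unaccounted for. Put n = 4m+2:
(4m+2)^4 + 7(4m+2)^2 + 4(4m+2) expands to 256m^4 + 512m^3 + 496m^2 + 256m + 52,
and factoring out 4 leaves 4(64m^4 + 128m^3 + 124m^2 + 64m + 13).

4(64m^4 + 128m^3 + 124m^2 + 64m + 13)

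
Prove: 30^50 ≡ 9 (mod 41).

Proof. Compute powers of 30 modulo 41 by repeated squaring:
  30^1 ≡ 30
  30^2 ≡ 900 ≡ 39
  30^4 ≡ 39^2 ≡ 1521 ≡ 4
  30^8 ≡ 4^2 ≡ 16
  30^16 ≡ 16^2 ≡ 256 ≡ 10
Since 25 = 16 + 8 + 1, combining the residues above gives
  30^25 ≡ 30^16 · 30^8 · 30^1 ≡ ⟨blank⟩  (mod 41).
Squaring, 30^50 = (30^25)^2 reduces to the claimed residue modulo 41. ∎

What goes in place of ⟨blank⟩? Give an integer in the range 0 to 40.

3

Multiply the listed residues: 10 · 16 · 30 = 160 → 4800.
Reducing modulo 41: 4800 = 117·41 + 3, so 30^25 ≡ 3.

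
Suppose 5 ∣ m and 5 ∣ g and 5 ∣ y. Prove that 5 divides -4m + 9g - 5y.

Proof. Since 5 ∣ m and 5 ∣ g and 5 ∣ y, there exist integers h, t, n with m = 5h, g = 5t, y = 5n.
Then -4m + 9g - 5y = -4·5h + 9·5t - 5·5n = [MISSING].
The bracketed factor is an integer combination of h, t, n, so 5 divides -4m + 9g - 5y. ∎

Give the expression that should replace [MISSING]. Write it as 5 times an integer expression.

Each term has a factor of 5: -4·5h + 9·5t - 5·5n = 5·(-4h - 5n + 9t).
Since -4h - 5n + 9t is an integer, 5 ∣ (-4m + 9g - 5y).

5(-4h - 5n + 9t)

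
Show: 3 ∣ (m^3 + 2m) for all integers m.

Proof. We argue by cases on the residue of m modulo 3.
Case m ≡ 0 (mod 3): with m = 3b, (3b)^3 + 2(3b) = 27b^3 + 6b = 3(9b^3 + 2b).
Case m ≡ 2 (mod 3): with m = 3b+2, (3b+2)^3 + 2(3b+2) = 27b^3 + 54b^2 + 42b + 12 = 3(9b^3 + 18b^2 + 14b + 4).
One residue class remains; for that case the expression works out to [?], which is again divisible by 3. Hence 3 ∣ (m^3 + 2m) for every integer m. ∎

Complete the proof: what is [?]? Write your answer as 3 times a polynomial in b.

3(9b^3 + 9b^2 + 5b + 1)

Only m ≡ 1 (mod 3) is unaccounted for. Put m = 3b+1:
(3b+1)^3 + 2(3b+1) expands to 27b^3 + 27b^2 + 15b + 3,
and factoring out 3 leaves 3(9b^3 + 9b^2 + 5b + 1).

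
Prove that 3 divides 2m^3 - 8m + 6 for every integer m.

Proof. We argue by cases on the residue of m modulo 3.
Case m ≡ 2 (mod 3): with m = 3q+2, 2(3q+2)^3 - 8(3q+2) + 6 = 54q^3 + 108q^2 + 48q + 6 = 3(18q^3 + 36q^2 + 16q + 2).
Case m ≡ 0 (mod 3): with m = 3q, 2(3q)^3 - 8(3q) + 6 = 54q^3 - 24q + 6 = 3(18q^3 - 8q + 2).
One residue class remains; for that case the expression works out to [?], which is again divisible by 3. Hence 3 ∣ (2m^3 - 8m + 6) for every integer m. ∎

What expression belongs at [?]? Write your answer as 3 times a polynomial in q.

3(18q^3 + 18q^2 - 2q)

The residues treated are {2, 0}, so the missing case is m ≡ 1 (mod 3); write m = 3q+1.
Then 2(3q+1)^3 - 8(3q+1) + 6 = 54q^3 + 54q^2 - 6q = 3(18q^3 + 18q^2 - 2q).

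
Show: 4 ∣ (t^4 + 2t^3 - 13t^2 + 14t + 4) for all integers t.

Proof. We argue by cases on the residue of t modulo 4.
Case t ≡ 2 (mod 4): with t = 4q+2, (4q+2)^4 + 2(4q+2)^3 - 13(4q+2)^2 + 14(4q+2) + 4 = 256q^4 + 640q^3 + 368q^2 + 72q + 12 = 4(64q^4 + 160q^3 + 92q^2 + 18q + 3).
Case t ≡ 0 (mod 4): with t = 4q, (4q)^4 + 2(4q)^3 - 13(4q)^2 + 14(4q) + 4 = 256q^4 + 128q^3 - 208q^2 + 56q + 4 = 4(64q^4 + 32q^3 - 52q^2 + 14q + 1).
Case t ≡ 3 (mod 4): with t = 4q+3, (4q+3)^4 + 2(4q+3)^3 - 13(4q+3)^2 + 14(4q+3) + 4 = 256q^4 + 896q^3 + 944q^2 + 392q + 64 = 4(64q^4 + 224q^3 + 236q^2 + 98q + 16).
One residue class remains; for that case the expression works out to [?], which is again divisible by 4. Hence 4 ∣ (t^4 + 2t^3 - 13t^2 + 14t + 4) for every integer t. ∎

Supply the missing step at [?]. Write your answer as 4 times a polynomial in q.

The residues treated are {2, 0, 3}, so the missing case is t ≡ 1 (mod 4); write t = 4q+1.
Then (4q+1)^4 + 2(4q+1)^3 - 13(4q+1)^2 + 14(4q+1) + 4 = 256q^4 + 384q^3 - 16q^2 - 8q + 8 = 4(64q^4 + 96q^3 - 4q^2 - 2q + 2).

4(64q^4 + 96q^3 - 4q^2 - 2q + 2)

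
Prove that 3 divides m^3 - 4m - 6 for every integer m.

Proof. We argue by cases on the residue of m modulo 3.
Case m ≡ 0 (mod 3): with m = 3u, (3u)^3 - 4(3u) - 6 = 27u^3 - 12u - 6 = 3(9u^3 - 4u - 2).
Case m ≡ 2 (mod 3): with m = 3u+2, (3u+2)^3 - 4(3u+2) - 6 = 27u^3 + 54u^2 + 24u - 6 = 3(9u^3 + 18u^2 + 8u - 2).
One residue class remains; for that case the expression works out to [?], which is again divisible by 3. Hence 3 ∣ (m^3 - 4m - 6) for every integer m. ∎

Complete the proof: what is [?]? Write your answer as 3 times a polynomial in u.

3(9u^3 + 9u^2 - u - 3)

The residues treated are {0, 2}, so the missing case is m ≡ 1 (mod 3); write m = 3u+1.
Then (3u+1)^3 - 4(3u+1) - 6 = 27u^3 + 27u^2 - 3u - 9 = 3(9u^3 + 9u^2 - u - 3).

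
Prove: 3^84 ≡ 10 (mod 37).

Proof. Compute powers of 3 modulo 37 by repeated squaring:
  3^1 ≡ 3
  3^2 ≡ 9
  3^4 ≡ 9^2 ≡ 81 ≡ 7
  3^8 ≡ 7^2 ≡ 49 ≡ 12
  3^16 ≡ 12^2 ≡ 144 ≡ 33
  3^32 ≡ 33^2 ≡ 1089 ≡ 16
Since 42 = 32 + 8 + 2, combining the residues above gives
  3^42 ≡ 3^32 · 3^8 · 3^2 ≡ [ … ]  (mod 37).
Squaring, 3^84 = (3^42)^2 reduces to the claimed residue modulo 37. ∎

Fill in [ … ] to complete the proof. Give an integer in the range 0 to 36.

26

Multiply the listed residues: 16 · 12 · 9 = 192 → 1728.
Reducing modulo 37: 1728 = 46·37 + 26, so 3^42 ≡ 26.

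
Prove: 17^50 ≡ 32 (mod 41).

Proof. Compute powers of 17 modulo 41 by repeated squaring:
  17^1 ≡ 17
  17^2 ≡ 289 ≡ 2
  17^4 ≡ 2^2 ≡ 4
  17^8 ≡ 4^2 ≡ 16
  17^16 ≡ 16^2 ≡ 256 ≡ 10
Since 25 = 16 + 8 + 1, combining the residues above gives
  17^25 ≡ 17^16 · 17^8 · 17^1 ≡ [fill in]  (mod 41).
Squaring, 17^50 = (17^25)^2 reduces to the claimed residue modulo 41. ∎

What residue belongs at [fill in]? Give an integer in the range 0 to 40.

17^16 · 17^8 · 17^1 ≡ 10 · 16 · 17 = 2720.
2720 mod 41 = 14, so 17^25 ≡ 14 (mod 41).

14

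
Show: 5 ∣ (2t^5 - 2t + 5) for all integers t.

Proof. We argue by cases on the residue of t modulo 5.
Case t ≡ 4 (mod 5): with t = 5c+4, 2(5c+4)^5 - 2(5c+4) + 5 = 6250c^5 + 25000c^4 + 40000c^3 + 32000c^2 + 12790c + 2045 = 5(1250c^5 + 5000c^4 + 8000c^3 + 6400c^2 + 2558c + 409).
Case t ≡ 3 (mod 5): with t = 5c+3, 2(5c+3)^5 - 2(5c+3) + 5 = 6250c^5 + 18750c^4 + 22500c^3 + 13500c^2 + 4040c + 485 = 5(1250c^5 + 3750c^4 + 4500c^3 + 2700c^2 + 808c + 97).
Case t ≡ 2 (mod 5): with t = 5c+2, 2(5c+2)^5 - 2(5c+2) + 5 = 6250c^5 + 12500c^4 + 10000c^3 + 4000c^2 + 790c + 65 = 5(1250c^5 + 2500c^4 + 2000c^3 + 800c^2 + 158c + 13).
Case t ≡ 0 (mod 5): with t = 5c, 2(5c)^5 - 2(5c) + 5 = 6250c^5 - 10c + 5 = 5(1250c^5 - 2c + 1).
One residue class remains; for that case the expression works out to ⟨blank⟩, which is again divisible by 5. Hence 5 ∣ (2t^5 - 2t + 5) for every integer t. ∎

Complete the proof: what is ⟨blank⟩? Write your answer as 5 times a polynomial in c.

5(1250c^5 + 1250c^4 + 500c^3 + 100c^2 + 8c + 1)

The residues treated are {4, 3, 2, 0}, so the missing case is t ≡ 1 (mod 5); write t = 5c+1.
Then 2(5c+1)^5 - 2(5c+1) + 5 = 6250c^5 + 6250c^4 + 2500c^3 + 500c^2 + 40c + 5 = 5(1250c^5 + 1250c^4 + 500c^3 + 100c^2 + 8c + 1).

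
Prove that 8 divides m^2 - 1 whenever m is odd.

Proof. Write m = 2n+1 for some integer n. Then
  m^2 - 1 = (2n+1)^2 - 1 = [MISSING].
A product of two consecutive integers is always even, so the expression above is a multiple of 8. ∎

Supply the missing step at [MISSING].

4n(n + 1)

(2n+1)^2 - 1 = 4n^2 + 4n + 1 - 1 = 4n^2 + 4n = 4n(n+1).
Since n and n+1 are consecutive, n(n+1) is even, and 4·(even) is a multiple of 8.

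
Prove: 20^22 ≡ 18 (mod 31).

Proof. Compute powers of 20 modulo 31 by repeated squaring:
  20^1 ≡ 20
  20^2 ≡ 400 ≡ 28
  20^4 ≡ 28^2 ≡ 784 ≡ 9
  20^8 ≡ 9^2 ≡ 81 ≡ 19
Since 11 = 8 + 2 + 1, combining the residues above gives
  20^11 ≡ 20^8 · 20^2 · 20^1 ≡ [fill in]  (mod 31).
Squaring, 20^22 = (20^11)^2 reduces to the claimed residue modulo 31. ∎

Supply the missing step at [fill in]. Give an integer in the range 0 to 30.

7

Multiply the listed residues: 19 · 28 · 20 = 532 → 10640.
Reducing modulo 31: 10640 = 343·31 + 7, so 20^11 ≡ 7.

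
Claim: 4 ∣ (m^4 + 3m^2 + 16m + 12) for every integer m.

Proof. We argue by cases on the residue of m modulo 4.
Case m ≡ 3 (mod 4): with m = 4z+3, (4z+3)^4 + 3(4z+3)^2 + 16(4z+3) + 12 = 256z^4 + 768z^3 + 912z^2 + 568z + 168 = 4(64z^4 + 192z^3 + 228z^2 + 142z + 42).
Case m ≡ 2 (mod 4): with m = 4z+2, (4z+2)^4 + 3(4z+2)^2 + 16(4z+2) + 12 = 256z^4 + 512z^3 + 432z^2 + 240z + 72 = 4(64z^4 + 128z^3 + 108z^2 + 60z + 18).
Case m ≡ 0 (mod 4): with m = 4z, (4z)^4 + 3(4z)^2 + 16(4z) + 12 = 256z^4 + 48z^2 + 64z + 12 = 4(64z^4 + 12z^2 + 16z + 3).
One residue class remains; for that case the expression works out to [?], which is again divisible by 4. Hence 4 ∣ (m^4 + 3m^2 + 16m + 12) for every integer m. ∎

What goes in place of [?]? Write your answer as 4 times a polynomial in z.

Only m ≡ 1 (mod 4) is unaccounted for. Put m = 4z+1:
(4z+1)^4 + 3(4z+1)^2 + 16(4z+1) + 12 expands to 256z^4 + 256z^3 + 144z^2 + 104z + 32,
and factoring out 4 leaves 4(64z^4 + 64z^3 + 36z^2 + 26z + 8).

4(64z^4 + 64z^3 + 36z^2 + 26z + 8)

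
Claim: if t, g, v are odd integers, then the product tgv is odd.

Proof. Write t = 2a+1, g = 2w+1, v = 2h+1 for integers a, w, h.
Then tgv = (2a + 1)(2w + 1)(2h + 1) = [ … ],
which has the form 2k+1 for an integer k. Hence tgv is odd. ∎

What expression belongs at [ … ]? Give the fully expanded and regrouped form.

2(4ahw + 2ah + 2aw + a + 2hw + h + w) + 1

Expanding: (2a + 1)(2w + 1)(2h + 1) = 8ahw + 4ah + 4aw + 2a + 4hw + 2h + 2w + 1.
Every term except the constant is even, so this is 2(4ahw + 2ah + 2aw + a + 2hw + h + w) + 1,
and 4ahw + 2ah + 2aw + a + 2hw + h + w ∈ ℤ gives the required form.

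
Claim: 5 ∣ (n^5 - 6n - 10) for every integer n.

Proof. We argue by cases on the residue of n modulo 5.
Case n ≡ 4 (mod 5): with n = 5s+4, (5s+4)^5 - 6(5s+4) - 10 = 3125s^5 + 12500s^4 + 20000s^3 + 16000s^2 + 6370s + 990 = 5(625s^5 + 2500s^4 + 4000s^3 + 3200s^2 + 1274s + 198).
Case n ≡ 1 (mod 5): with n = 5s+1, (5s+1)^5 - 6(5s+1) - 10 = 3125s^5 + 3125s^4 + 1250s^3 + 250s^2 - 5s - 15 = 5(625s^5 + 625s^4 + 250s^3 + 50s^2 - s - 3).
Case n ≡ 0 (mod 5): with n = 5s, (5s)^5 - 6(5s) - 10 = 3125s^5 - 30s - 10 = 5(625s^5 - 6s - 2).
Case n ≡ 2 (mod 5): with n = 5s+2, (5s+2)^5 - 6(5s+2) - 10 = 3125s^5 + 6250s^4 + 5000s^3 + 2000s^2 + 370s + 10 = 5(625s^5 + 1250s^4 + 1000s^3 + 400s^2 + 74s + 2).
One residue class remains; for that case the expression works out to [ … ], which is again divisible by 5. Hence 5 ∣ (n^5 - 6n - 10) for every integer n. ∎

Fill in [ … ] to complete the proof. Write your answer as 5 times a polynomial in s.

5(625s^5 + 1875s^4 + 2250s^3 + 1350s^2 + 399s + 43)

The residues treated are {4, 1, 0, 2}, so the missing case is n ≡ 3 (mod 5); write n = 5s+3.
Then (5s+3)^5 - 6(5s+3) - 10 = 3125s^5 + 9375s^4 + 11250s^3 + 6750s^2 + 1995s + 215 = 5(625s^5 + 1875s^4 + 2250s^3 + 1350s^2 + 399s + 43).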